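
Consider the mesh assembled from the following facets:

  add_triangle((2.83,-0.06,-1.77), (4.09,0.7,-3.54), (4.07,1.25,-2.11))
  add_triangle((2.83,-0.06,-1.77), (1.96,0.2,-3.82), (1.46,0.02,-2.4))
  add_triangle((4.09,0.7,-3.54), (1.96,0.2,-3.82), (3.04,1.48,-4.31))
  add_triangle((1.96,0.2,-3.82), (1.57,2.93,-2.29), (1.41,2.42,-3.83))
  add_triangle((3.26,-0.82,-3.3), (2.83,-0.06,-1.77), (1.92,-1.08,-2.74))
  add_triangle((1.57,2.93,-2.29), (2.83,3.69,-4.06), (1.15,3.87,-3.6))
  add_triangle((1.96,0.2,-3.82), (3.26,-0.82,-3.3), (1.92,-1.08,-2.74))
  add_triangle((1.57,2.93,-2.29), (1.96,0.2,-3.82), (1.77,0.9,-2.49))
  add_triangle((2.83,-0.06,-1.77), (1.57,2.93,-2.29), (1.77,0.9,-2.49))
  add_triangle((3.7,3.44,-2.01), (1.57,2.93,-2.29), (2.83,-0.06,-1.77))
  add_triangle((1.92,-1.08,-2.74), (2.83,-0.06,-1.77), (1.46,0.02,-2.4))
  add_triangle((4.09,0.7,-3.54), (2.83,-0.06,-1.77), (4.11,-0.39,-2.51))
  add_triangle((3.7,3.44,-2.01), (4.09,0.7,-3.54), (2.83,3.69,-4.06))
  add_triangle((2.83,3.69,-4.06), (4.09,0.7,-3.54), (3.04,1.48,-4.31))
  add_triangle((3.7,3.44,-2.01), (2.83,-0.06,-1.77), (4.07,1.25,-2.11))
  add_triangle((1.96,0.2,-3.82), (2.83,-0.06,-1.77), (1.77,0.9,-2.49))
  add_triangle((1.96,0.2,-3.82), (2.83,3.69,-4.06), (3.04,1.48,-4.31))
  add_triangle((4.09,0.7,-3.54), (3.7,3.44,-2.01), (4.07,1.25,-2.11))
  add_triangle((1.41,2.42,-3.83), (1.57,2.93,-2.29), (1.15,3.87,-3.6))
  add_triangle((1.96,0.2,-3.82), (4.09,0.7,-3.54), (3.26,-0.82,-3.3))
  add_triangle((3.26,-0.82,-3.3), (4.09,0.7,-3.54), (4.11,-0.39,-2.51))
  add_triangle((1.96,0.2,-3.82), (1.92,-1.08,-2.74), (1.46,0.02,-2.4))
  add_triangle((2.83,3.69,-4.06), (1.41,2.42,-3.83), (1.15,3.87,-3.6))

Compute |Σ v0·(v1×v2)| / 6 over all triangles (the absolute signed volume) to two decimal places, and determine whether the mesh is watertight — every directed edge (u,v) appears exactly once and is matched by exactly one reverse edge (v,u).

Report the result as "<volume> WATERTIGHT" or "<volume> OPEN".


Per-triangle v0·(v1×v2)/6:
  t1: +0.7805
  t2: -0.1071
  t3: +1.5442
  t4: -1.5514
  t5: +0.0731
  t6: +0.7700
  t7: +0.8955
  t8: -0.6874
  t9: -1.3545
  t10: -2.5958
  t11: -0.7658
  t12: +0.1178
  t13: +5.6871
  t14: +2.6149
  t15: -0.5311
  t16: -0.9896
  t17: +1.2380
  t18: +2.2530
  t19: -0.9063
  t20: +1.9505
  t21: +1.3403
  t22: -0.1435
  t23: +1.4857
Σ = +11.1182 → |volume| = 11.12

Directed edges: 69 total; 9 unmatched, e.g. (1.41,2.42,-3.83)→(1.96,0.2,-3.82) → open.

11.12 OPEN


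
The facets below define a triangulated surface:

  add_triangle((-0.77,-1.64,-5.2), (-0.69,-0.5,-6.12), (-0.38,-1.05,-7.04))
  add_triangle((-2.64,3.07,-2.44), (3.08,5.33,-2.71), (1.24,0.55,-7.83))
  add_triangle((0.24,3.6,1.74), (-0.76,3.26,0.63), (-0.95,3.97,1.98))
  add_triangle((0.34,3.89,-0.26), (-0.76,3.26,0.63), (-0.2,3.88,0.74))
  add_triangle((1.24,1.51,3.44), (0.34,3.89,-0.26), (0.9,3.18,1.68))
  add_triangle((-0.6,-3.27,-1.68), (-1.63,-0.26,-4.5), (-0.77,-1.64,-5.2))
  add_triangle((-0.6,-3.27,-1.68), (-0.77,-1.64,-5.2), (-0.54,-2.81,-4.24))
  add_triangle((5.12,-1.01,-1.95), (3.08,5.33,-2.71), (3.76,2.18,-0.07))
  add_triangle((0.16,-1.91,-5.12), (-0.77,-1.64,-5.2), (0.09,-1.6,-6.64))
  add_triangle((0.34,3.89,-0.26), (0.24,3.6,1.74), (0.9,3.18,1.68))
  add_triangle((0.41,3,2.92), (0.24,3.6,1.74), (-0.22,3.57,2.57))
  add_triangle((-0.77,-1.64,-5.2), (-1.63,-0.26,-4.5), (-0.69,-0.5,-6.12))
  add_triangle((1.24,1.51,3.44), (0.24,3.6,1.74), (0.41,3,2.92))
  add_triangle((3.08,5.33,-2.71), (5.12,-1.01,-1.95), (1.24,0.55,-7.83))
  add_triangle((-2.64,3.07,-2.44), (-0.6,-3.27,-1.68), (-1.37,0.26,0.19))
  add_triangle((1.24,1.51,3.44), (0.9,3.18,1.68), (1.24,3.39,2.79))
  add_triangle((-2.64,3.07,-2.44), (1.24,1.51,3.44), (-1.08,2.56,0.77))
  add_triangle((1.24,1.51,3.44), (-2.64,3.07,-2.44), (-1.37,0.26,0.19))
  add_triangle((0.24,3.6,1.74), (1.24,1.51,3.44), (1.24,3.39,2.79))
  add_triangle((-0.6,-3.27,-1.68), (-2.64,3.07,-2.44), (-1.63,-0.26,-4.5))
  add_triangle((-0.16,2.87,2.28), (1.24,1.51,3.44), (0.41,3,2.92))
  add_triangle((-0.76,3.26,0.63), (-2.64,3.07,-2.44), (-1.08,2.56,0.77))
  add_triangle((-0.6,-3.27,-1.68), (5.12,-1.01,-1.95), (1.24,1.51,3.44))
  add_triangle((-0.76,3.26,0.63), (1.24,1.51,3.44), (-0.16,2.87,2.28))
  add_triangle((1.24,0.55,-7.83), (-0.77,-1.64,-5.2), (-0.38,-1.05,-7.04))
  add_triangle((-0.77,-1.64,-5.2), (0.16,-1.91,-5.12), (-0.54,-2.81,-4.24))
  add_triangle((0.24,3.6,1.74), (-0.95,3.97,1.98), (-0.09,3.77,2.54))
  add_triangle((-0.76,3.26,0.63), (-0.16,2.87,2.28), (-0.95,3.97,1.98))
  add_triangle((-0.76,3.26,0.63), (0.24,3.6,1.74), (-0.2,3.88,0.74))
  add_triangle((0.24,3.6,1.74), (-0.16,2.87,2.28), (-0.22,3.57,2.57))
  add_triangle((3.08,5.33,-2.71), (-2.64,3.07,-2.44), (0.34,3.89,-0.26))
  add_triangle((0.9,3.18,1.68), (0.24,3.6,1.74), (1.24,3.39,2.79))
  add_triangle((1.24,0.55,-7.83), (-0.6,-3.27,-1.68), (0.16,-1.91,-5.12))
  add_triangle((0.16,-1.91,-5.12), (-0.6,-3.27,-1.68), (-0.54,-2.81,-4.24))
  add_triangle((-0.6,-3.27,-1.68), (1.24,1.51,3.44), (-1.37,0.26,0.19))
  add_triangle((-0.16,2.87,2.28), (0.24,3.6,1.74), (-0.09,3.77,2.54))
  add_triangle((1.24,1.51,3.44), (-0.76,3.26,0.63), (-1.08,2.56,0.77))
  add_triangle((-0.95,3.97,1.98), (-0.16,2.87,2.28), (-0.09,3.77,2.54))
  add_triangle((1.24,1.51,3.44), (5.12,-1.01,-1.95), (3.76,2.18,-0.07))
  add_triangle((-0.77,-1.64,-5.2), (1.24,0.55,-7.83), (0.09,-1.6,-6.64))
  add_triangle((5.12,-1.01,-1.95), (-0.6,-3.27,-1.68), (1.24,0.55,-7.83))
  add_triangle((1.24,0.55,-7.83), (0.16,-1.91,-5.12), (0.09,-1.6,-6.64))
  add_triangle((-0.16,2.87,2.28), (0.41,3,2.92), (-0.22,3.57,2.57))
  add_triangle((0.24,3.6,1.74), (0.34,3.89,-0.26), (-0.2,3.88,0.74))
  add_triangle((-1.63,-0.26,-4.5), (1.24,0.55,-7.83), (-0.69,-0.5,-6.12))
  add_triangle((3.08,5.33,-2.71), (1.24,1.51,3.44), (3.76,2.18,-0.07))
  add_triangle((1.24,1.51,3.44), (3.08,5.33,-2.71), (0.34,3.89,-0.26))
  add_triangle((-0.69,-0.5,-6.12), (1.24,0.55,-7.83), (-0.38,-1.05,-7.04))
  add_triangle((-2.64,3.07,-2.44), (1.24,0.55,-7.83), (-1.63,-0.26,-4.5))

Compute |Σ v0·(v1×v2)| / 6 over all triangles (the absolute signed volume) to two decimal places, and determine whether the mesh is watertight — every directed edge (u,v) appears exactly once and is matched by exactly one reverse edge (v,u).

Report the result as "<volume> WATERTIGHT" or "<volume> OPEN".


186.43 OPEN

Per-triangle v0·(v1×v2)/6:
  t1: +0.6018
  t2: +30.3261
  t3: +0.7251
  t4: +0.3806
  t5: -0.0685
  t6: +2.6414
  t7: +0.6569
  t8: +10.7330
  t9: +0.6678
  t10: +0.8904
  t11: +0.5104
  t12: +1.4117
  t13: +0.6634
  t14: +36.2375
  t15: +3.2024
  t16: +0.0374
  t17: -0.9804
  t18: +3.2370
  t19: +0.8617
  t20: +4.1586
  t21: +0.2787
  t22: +1.0841
  t23: +8.4544
  t24: -0.6217
  t25: +0.7001
  t26: +1.1495
  t27: +0.5106
  t28: -0.3584
  t29: +0.4055
  t30: -0.0673
  t31: +8.2258
  t32: +0.3883
  t33: +0.3124
  t34: +0.8330
  t35: +2.0881
  t36: +0.0315
  t37: +1.0646
  t38: +0.2261
  t39: +7.7147
  t40: +1.7809
  t41: +22.5683
  t42: +1.0929
  t43: +0.0681
  t44: +0.6439
  t45: +1.5954
  t46: +9.0068
  t47: +7.6921
  t48: +1.5302
  t49: +11.1367
Σ = +186.4297 → |volume| = 186.43

Directed edges: 147 total; 3 unmatched, e.g. (0.34,3.89,-0.26)→(-0.76,3.26,0.63) → open.


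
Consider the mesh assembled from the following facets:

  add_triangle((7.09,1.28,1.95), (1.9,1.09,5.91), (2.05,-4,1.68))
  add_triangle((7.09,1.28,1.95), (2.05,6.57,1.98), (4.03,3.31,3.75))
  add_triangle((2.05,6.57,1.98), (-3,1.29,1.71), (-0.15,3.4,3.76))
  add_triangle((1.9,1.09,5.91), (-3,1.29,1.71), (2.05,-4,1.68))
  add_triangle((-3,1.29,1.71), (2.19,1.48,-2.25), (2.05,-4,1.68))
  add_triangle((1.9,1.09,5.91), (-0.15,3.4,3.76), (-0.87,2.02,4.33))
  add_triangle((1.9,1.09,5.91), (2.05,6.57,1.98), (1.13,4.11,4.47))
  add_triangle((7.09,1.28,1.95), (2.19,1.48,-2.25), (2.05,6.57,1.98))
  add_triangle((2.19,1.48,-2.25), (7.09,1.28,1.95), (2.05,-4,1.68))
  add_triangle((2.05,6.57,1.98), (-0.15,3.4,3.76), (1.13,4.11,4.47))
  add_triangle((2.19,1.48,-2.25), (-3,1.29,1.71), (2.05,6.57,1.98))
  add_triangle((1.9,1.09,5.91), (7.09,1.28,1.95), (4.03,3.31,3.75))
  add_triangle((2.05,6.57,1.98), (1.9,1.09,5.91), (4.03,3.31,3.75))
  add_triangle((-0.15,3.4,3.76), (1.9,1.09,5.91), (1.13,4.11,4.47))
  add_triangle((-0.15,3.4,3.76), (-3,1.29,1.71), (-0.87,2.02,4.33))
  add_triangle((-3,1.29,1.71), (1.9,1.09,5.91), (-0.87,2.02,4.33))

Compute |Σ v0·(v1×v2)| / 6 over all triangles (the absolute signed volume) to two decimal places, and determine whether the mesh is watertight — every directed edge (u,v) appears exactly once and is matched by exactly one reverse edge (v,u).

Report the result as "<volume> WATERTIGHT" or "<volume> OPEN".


Per-triangle v0·(v1×v2)/6:
  t1: +28.8059
  t2: +15.0314
  t3: +8.4394
  t4: +13.6199
  t5: -1.8872
  t6: +4.3957
  t7: +6.4510
  t8: +22.7118
  t9: +13.2988
  t10: +3.8280
  t11: +7.5444
  t12: +14.1085
  t13: +13.6167
  t14: +3.5789
  t15: +3.3704
  t16: +2.0991
Σ = +159.0128 → |volume| = 159.01

Directed edges: 48 total, each appears once with its reverse present → watertight.

159.01 WATERTIGHT


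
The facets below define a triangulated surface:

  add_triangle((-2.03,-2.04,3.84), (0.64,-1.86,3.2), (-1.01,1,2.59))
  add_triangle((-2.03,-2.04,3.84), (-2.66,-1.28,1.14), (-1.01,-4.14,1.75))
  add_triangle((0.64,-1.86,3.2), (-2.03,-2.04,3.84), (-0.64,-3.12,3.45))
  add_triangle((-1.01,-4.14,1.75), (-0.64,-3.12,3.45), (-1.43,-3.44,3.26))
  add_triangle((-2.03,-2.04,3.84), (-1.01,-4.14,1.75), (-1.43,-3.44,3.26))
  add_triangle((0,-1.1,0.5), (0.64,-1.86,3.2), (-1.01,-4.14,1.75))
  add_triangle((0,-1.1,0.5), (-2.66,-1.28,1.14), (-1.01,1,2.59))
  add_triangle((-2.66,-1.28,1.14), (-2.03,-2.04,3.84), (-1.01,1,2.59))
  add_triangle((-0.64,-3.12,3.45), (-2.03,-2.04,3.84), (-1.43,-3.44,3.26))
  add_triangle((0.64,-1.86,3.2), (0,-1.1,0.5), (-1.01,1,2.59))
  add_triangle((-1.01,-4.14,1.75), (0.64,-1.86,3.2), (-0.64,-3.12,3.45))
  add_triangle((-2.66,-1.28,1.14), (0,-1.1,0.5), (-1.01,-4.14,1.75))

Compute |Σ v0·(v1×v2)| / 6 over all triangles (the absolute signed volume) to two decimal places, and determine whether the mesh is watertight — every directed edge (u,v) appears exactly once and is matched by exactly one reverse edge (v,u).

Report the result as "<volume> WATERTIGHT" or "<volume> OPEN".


14.80 WATERTIGHT

Per-triangle v0·(v1×v2)/6:
  t1: +3.5823
  t2: +4.1904
  t3: +1.7996
  t4: +1.0197
  t5: +0.6956
  t6: +0.4205
  t7: -1.3814
  t8: +2.9734
  t9: +1.0525
  t10: -0.7932
  t11: +1.4066
  t12: -0.1676
Σ = +14.7983 → |volume| = 14.80

Directed edges: 36 total, each appears once with its reverse present → watertight.


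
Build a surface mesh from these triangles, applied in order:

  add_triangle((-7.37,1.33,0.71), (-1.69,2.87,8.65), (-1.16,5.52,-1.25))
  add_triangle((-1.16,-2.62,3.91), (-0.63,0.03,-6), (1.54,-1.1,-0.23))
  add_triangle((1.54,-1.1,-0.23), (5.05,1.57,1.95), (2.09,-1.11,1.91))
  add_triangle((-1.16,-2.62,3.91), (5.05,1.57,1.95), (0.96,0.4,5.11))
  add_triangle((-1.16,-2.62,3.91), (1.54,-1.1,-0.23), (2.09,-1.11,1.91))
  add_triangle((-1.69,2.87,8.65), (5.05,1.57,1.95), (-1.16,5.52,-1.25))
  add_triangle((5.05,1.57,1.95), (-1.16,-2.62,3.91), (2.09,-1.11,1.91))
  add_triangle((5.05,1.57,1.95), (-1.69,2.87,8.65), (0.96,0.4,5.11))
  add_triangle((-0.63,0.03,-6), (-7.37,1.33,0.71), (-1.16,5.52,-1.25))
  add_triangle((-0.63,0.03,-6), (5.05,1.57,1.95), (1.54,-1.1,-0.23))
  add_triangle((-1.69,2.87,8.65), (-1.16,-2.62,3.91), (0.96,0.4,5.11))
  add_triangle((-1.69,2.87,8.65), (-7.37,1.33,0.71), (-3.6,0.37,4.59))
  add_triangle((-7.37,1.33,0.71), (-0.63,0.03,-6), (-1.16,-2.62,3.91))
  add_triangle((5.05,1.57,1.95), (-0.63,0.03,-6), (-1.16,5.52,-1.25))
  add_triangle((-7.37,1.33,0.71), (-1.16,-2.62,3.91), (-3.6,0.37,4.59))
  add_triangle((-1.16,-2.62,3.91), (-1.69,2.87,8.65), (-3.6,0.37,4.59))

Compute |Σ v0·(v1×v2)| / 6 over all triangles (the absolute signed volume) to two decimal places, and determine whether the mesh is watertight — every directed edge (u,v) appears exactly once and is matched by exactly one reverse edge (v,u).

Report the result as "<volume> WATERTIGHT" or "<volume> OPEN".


298.71 WATERTIGHT

Per-triangle v0·(v1×v2)/6:
  t1: +59.6547
  t2: +5.7969
  t3: +2.6870
  t4: +9.3849
  t5: +2.3341
  t6: +48.3356
  t7: +4.3572
  t8: +12.7489
  t9: +39.6755
  t10: +7.8063
  t11: +11.7995
  t12: +16.2845
  t13: +21.4536
  t14: +28.3407
  t15: +13.4419
  t16: +14.6080
Σ = +298.7093 → |volume| = 298.71

Directed edges: 48 total, each appears once with its reverse present → watertight.


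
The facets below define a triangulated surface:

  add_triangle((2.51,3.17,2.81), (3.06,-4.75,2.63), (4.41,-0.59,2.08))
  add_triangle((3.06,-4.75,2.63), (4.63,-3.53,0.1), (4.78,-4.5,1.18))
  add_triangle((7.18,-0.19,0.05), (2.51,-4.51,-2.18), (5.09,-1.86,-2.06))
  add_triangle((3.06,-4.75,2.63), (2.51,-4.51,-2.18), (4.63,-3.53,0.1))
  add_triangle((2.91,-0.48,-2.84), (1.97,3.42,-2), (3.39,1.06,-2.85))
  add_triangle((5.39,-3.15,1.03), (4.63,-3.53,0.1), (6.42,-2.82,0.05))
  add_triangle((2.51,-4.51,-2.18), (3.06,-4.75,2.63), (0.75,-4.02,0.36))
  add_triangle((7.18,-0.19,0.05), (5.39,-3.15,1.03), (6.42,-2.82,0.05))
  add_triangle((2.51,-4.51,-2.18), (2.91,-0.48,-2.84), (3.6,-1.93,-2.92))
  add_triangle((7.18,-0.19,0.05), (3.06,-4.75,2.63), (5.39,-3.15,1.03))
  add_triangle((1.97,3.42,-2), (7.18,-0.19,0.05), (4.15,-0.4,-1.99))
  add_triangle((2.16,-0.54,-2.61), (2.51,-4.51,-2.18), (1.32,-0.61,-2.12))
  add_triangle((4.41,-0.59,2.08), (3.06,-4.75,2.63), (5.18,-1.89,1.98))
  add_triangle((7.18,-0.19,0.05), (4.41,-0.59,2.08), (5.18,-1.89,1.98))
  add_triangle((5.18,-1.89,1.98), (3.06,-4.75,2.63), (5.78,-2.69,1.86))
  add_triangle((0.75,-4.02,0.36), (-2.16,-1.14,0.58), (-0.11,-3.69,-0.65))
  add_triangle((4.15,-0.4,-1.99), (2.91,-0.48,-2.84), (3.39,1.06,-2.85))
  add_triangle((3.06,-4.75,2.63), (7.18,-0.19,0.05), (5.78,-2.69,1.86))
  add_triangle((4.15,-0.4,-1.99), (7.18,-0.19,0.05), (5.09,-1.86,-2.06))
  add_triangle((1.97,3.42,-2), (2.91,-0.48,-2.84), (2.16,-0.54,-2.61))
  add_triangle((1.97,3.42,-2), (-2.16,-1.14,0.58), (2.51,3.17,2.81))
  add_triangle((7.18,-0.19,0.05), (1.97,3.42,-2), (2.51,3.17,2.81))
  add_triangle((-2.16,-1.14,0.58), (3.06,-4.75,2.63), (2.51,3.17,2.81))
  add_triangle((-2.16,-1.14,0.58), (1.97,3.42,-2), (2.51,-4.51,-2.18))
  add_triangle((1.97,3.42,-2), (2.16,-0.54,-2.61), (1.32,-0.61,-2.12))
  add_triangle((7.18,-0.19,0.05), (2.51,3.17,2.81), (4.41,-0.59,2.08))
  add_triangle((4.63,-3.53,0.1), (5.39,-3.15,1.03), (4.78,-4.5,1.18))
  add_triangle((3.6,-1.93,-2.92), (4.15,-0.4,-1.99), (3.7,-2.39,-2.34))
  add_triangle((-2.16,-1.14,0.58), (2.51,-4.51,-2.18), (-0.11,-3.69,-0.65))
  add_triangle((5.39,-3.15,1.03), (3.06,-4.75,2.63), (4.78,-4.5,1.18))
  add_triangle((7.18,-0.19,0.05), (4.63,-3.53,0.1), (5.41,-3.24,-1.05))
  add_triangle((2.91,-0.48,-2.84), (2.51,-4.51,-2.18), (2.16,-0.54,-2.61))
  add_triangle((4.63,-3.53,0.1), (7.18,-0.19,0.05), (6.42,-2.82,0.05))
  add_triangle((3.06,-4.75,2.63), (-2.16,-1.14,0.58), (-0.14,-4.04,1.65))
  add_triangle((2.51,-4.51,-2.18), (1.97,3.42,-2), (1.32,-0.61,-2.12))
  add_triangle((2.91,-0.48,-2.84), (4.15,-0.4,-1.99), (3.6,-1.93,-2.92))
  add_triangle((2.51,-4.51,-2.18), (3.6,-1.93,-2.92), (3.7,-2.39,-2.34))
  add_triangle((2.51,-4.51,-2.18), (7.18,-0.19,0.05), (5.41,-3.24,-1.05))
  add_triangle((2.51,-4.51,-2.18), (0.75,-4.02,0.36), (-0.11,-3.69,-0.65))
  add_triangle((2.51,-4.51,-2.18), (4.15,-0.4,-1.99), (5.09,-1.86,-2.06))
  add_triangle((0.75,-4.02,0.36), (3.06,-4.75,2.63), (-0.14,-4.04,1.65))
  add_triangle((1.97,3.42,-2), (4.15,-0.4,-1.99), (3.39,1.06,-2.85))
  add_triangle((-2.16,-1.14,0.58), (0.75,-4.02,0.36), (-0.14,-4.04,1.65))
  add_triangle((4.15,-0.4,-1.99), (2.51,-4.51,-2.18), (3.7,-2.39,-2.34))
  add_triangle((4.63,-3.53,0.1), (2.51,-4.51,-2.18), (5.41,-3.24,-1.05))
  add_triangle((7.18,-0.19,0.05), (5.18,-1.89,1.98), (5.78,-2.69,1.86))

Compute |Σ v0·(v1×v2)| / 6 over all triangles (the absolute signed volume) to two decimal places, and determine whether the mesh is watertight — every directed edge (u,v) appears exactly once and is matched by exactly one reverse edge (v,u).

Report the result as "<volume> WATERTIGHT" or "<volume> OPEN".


Per-triangle v0·(v1×v2)/6:
  t1: +8.2459
  t2: +0.3154
  t3: +6.6055
  t4: +9.3039
  t5: +0.8935
  t6: +1.5283
  t7: +6.2280
  t8: +3.1284
  t9: +1.0041
  t10: +3.8430
  t11: +9.0878
  t12: +0.8198
  t13: +2.5218
  t14: +3.1977
  t15: +1.8285
  t16: +1.8143
  t17: +1.5546
  t18: +2.2474
  t19: +3.4406
  t20: +0.9186
  t21: +3.9626
  t22: +19.4018
  t23: +10.2761
  t24: +4.3804
  t25: +0.7011
  t26: +9.5184
  t27: +1.4004
  t28: +1.0594
  t29: +0.5418
  t30: +2.4261
  t31: +4.6862
  t32: +1.0212
  t33: -0.1933
  t34: +1.2336
  t35: -2.6215
  t36: +1.4170
  t37: +1.2903
  t38: +2.3599
  t39: +2.4783
  t40: +2.0488
  t41: +3.1963
  t42: +2.0450
  t43: +1.7617
  t44: +0.2970
  t45: +3.8630
  t46: +2.0845
Σ = +149.1633 → |volume| = 149.16

Directed edges: 138 total, each appears once with its reverse present → watertight.

149.16 WATERTIGHT


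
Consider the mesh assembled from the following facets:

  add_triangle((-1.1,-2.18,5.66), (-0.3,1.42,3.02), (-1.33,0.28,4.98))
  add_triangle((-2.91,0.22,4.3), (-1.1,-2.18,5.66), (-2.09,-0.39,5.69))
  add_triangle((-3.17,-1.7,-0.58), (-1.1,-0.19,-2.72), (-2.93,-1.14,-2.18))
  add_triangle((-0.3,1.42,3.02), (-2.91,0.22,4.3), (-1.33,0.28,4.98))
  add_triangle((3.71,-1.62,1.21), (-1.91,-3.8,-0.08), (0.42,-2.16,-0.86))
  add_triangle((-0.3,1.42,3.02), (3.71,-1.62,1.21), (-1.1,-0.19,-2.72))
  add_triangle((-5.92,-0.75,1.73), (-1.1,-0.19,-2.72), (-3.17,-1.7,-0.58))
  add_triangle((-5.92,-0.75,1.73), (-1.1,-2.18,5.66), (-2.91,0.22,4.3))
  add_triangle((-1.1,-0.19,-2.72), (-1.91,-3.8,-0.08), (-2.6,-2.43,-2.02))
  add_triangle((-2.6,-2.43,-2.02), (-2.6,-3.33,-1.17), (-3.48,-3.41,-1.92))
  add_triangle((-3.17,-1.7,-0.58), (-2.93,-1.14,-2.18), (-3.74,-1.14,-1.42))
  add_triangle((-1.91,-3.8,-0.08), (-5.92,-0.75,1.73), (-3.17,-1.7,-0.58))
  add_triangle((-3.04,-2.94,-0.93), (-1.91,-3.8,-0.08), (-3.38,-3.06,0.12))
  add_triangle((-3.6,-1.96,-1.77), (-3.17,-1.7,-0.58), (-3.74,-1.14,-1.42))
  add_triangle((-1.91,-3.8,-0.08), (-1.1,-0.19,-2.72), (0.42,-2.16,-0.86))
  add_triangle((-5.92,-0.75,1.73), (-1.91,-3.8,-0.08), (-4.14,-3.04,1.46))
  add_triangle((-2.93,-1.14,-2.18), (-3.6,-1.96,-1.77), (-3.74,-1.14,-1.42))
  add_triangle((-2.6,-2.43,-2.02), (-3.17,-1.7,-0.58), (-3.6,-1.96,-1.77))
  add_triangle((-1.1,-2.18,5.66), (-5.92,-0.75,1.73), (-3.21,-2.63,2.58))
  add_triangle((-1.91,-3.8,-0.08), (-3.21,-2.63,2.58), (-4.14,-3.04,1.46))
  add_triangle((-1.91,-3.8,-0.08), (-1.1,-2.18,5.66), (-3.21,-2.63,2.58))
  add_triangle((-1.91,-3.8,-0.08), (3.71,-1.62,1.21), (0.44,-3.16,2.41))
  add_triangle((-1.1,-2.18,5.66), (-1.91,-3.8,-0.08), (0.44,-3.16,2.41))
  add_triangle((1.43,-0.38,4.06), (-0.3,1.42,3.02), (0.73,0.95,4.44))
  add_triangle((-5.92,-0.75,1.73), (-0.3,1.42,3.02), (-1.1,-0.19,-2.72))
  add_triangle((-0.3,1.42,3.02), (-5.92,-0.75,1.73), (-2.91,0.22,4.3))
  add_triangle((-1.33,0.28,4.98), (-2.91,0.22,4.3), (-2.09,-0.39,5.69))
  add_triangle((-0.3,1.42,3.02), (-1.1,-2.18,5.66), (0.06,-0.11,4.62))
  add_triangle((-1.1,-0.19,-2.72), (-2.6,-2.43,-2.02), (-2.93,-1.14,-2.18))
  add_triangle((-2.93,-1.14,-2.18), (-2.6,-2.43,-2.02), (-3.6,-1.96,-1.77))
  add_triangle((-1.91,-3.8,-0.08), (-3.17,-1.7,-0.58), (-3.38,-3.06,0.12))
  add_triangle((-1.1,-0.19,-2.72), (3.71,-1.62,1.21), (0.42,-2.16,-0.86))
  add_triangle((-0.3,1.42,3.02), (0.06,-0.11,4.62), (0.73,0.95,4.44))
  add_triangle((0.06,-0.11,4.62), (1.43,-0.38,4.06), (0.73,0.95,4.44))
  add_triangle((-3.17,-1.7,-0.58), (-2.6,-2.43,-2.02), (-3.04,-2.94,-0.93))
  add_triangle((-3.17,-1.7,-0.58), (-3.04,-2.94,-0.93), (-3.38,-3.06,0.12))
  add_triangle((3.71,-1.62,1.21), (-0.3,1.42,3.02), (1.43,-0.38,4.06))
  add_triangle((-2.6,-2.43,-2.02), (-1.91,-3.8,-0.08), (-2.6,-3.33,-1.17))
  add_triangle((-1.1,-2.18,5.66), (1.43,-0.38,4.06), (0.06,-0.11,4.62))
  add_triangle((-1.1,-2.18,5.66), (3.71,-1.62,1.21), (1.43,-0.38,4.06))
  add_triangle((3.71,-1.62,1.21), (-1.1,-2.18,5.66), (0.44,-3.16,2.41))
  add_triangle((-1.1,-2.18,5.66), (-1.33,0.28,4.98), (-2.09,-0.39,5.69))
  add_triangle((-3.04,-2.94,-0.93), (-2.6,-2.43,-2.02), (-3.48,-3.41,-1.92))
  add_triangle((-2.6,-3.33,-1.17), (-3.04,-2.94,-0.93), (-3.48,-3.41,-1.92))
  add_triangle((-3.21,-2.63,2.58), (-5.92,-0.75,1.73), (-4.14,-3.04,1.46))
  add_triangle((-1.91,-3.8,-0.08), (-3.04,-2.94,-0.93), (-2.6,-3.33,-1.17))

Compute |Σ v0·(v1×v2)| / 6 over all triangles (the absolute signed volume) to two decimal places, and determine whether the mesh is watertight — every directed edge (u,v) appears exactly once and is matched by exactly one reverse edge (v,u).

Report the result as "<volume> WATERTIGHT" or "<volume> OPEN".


109.73 WATERTIGHT

Per-triangle v0·(v1×v2)/6:
  t1: +1.4775
  t2: +1.7834
  t3: -0.2266
  t4: +1.8188
  t5: +3.5203
  t6: +0.5897
  t7: +3.8211
  t8: +10.0463
  t9: +1.1188
  t10: +0.2476
  t11: -0.5842
  t12: +4.4707
  t13: +1.1952
  t14: +0.5197
  t15: +3.1082
  t16: +2.4621
  t17: +0.5120
  t18: +0.5841
  t19: +8.4051
  t20: +2.5372
  t21: +6.8159
  t22: +5.4980
  t23: +7.3365
  t24: -0.2994
  t25: +4.2288
  t26: +3.2593
  t27: +1.0277
  t28: +1.8823
  t29: +1.3271
  t30: +0.6526
  t31: -0.9053
  t32: +2.4727
  t33: +1.0481
  t34: +1.2663
  t35: +0.8641
  t36: +0.7573
  t37: +2.3930
  t38: +0.1946
  t39: +2.4250
  t40: +6.8210
  t41: +7.3169
  t42: +1.4252
  t43: +0.0642
  t44: +0.3450
  t45: +3.5265
  t46: +0.5790
Σ = +109.7294 → |volume| = 109.73

Directed edges: 138 total, each appears once with its reverse present → watertight.


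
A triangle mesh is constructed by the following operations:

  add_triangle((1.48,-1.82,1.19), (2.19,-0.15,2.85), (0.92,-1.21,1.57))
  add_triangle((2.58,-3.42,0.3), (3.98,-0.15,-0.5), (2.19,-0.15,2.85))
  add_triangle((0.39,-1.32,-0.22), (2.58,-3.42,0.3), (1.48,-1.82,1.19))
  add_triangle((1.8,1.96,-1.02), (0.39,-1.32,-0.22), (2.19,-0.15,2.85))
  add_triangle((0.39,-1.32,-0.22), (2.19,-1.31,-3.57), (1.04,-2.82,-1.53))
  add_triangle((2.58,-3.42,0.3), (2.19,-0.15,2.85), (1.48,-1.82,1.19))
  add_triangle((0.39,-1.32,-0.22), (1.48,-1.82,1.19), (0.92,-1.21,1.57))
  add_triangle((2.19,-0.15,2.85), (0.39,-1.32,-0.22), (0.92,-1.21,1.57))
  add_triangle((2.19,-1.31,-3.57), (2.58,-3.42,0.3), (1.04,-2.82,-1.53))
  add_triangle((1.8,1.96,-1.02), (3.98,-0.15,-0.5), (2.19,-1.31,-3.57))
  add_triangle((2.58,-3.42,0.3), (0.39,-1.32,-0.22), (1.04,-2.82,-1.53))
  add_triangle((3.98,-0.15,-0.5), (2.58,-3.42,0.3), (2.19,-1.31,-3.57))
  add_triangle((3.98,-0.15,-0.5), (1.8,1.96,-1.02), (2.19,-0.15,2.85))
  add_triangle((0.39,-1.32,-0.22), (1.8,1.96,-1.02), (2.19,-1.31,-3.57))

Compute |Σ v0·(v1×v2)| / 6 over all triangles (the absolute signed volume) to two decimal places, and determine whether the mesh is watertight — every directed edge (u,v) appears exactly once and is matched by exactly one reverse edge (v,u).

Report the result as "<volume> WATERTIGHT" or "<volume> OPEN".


25.78 WATERTIGHT

Per-triangle v0·(v1×v2)/6:
  t1: +0.5420
  t2: +6.8602
  t3: +0.3353
  t4: -2.1405
  t5: -0.2679
  t6: +1.0467
  t7: +0.1825
  t8: -0.4805
  t9: +3.5014
  t10: +5.0784
  t11: +0.4056
  t12: +7.7704
  t13: +4.1682
  t14: -1.2201
Σ = +25.7815 → |volume| = 25.78

Directed edges: 42 total, each appears once with its reverse present → watertight.


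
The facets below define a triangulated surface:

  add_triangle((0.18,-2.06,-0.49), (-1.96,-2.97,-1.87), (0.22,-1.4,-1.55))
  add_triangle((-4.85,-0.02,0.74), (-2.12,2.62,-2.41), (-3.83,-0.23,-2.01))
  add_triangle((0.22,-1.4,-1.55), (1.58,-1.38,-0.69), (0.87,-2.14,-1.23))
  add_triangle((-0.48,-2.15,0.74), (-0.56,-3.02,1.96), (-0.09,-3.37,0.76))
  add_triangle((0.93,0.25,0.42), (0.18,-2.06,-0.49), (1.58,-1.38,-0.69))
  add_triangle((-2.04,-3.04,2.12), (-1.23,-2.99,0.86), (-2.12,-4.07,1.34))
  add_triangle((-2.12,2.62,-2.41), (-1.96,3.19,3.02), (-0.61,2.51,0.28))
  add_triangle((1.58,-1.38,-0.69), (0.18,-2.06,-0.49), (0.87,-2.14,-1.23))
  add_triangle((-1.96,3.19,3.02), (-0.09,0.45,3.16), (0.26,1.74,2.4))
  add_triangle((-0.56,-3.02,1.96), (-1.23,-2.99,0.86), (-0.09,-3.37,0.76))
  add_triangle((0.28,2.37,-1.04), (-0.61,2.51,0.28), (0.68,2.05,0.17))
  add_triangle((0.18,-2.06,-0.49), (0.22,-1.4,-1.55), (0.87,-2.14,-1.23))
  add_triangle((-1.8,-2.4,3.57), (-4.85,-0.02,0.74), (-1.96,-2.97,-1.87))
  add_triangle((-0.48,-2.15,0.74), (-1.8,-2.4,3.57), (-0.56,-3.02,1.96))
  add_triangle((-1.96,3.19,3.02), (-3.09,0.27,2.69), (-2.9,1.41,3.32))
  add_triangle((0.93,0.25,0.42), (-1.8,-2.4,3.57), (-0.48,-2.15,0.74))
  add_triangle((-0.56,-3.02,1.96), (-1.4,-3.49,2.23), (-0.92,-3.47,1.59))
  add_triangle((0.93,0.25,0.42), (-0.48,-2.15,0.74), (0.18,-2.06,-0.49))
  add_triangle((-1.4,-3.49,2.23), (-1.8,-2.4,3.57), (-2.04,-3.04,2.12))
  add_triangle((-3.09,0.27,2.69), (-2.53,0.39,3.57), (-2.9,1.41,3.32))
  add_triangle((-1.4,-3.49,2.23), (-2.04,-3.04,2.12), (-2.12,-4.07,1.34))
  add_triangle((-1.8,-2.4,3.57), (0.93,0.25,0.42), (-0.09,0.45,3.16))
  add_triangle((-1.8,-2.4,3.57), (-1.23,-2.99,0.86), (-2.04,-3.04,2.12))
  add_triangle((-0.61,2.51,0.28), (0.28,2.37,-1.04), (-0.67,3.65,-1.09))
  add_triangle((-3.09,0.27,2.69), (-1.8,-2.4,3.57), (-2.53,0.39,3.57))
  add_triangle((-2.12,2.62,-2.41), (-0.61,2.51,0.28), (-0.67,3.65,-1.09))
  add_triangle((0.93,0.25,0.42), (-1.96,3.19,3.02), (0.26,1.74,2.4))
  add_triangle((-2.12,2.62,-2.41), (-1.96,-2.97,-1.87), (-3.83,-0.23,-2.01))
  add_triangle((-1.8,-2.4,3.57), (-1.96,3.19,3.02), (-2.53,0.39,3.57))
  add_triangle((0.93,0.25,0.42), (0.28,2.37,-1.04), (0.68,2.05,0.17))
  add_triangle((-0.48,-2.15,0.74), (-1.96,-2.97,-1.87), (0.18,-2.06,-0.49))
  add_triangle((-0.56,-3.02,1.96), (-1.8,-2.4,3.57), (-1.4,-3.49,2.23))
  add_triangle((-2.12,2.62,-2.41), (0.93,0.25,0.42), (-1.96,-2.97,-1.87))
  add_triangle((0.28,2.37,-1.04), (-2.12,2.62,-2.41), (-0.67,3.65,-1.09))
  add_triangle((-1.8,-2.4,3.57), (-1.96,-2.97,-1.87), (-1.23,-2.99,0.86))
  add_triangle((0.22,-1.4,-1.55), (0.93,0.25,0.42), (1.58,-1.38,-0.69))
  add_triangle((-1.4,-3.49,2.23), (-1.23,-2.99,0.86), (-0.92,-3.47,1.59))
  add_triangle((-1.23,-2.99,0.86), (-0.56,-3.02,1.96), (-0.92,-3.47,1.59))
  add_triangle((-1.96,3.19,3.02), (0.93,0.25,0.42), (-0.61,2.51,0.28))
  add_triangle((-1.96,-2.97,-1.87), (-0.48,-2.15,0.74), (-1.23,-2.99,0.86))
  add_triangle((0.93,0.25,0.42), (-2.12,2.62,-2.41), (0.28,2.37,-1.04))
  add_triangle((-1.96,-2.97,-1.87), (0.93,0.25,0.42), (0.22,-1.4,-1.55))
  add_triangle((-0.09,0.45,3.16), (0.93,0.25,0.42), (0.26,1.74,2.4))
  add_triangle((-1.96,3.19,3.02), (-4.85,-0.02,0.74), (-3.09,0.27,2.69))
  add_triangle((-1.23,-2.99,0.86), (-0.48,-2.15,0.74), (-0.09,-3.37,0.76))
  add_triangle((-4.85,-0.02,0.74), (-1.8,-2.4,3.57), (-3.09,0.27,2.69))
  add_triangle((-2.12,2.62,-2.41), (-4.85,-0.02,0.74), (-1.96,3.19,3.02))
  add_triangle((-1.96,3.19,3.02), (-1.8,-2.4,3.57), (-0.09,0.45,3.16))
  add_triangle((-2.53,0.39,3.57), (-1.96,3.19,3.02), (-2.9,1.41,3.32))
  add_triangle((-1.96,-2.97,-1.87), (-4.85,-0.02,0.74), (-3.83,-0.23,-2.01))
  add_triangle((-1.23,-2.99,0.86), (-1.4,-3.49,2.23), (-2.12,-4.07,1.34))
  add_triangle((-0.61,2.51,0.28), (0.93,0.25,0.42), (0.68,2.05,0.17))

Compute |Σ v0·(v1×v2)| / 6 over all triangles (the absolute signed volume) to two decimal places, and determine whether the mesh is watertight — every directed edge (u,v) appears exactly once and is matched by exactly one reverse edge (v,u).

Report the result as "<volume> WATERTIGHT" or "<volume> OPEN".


84.36 WATERTIGHT

Per-triangle v0·(v1×v2)/6:
  t1: +0.9664
  t2: +5.9861
  t3: +0.2580
  t4: -0.2349
  t5: +0.2989
  t6: -0.2100
  t7: +2.9924
  t8: +0.2764
  t9: +1.8573
  t10: +0.7762
  t11: +0.6219
  t12: +0.2612
  t13: +12.0848
  t14: -0.5293
  t15: +0.4541
  t16: +1.0888
  t17: +0.2460
  t18: +0.4916
  t19: +0.8855
  t20: +0.7454
  t21: +0.6520
  t22: +1.2727
  t23: -0.6284
  t24: +0.4177
  t25: +1.9753
  t26: +1.1744
  t27: +0.3041
  t28: +3.8378
  t29: +1.5415
  t30: +0.2888
  t31: +1.2204
  t32: +0.7865
  t33: +1.0370
  t34: +1.0393
  t35: +2.1627
  t36: +0.1439
  t37: +0.2996
  t38: -0.0747
  t39: +1.2985
  t40: +0.5043
  t41: -0.0601
  t42: -0.4018
  t43: +0.6608
  t44: +5.1133
  t45: -0.1207
  t46: +5.0438
  t47: +12.8481
  t48: +5.3391
  t49: +1.0435
  t50: +5.8359
  t51: +0.2754
  t52: +0.2176
Σ = +84.3646 → |volume| = 84.36

Directed edges: 156 total, each appears once with its reverse present → watertight.


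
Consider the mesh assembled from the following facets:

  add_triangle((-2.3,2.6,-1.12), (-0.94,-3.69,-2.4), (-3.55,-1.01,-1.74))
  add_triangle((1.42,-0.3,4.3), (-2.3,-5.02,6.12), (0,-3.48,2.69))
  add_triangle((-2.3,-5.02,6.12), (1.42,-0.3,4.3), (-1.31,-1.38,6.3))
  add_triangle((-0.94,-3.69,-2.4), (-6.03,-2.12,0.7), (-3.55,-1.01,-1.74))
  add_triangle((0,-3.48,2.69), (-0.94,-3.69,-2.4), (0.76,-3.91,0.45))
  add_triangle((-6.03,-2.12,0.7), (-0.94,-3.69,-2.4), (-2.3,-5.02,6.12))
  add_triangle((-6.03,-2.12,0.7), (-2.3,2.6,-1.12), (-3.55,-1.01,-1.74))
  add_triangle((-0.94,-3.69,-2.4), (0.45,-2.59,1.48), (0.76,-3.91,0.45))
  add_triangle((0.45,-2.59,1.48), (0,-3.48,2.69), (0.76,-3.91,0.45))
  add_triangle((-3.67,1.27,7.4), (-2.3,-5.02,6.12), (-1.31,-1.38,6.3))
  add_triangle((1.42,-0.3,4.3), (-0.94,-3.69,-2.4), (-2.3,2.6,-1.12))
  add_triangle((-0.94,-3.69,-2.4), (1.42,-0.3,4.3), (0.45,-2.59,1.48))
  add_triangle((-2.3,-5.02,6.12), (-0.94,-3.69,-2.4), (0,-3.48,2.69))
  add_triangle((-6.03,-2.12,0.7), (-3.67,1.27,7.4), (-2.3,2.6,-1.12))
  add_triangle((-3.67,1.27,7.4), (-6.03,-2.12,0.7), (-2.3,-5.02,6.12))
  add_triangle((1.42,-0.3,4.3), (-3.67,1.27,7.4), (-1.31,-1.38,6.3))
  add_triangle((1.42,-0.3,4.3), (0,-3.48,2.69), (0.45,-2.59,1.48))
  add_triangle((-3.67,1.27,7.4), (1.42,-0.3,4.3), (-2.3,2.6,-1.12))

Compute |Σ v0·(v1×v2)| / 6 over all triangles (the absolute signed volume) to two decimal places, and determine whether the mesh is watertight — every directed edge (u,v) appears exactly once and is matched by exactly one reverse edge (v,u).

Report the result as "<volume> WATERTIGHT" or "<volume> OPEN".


171.70 WATERTIGHT

Per-triangle v0·(v1×v2)/6:
  t1: +3.7192
  t2: +7.2714
  t3: +8.2479
  t4: +7.8666
  t5: +3.7177
  t6: +30.3813
  t7: +7.0405
  t8: -1.3748
  t9: +0.4413
  t10: +11.3527
  t11: -5.6023
  t12: -0.1557
  t13: +8.2276
  t14: +27.4593
  t15: +44.5771
  t16: +8.4610
  t17: +1.4917
  t18: +8.5786
Σ = +171.7012 → |volume| = 171.70

Directed edges: 54 total, each appears once with its reverse present → watertight.


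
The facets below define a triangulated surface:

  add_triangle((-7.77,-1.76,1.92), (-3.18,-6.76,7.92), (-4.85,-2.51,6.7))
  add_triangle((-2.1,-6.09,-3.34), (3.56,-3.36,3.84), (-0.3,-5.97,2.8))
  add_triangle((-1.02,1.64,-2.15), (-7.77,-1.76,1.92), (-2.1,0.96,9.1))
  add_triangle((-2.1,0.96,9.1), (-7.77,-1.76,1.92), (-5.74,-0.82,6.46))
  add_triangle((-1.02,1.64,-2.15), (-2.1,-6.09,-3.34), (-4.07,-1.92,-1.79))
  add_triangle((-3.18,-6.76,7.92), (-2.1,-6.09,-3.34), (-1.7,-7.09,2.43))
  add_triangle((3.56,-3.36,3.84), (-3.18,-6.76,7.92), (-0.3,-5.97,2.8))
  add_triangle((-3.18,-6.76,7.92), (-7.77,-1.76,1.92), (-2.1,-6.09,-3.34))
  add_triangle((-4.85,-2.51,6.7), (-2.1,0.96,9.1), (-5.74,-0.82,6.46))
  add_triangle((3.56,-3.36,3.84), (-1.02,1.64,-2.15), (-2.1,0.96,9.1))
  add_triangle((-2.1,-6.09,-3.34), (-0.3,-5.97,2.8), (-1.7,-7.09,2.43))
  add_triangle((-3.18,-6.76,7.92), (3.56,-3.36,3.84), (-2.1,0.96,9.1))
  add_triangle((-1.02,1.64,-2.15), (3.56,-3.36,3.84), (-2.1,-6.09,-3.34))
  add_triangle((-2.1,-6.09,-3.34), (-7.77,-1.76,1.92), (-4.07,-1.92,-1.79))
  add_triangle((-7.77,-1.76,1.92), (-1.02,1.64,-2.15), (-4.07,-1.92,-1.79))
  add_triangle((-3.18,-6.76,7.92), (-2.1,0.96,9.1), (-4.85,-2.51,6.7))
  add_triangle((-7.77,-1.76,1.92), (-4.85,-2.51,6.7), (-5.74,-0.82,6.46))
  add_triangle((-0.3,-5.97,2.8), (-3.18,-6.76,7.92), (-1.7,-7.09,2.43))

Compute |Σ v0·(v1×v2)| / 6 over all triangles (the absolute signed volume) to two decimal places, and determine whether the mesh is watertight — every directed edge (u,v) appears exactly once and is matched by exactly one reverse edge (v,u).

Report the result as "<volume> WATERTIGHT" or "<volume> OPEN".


374.32 WATERTIGHT

Per-triangle v0·(v1×v2)/6:
  t1: +29.9900
  t2: +18.9480
  t3: +25.2578
  t4: +4.0374
  t5: +9.3621
  t6: +14.2350
  t7: +24.0202
  t8: +82.0518
  t9: +13.2075
  t10: +3.9307
  t11: +6.6863
  t12: +58.9413
  t13: +5.4597
  t14: +15.3386
  t15: +9.8787
  t16: +31.4622
  t17: +12.6360
  t18: +8.8802
Σ = +374.3236 → |volume| = 374.32

Directed edges: 54 total, each appears once with its reverse present → watertight.


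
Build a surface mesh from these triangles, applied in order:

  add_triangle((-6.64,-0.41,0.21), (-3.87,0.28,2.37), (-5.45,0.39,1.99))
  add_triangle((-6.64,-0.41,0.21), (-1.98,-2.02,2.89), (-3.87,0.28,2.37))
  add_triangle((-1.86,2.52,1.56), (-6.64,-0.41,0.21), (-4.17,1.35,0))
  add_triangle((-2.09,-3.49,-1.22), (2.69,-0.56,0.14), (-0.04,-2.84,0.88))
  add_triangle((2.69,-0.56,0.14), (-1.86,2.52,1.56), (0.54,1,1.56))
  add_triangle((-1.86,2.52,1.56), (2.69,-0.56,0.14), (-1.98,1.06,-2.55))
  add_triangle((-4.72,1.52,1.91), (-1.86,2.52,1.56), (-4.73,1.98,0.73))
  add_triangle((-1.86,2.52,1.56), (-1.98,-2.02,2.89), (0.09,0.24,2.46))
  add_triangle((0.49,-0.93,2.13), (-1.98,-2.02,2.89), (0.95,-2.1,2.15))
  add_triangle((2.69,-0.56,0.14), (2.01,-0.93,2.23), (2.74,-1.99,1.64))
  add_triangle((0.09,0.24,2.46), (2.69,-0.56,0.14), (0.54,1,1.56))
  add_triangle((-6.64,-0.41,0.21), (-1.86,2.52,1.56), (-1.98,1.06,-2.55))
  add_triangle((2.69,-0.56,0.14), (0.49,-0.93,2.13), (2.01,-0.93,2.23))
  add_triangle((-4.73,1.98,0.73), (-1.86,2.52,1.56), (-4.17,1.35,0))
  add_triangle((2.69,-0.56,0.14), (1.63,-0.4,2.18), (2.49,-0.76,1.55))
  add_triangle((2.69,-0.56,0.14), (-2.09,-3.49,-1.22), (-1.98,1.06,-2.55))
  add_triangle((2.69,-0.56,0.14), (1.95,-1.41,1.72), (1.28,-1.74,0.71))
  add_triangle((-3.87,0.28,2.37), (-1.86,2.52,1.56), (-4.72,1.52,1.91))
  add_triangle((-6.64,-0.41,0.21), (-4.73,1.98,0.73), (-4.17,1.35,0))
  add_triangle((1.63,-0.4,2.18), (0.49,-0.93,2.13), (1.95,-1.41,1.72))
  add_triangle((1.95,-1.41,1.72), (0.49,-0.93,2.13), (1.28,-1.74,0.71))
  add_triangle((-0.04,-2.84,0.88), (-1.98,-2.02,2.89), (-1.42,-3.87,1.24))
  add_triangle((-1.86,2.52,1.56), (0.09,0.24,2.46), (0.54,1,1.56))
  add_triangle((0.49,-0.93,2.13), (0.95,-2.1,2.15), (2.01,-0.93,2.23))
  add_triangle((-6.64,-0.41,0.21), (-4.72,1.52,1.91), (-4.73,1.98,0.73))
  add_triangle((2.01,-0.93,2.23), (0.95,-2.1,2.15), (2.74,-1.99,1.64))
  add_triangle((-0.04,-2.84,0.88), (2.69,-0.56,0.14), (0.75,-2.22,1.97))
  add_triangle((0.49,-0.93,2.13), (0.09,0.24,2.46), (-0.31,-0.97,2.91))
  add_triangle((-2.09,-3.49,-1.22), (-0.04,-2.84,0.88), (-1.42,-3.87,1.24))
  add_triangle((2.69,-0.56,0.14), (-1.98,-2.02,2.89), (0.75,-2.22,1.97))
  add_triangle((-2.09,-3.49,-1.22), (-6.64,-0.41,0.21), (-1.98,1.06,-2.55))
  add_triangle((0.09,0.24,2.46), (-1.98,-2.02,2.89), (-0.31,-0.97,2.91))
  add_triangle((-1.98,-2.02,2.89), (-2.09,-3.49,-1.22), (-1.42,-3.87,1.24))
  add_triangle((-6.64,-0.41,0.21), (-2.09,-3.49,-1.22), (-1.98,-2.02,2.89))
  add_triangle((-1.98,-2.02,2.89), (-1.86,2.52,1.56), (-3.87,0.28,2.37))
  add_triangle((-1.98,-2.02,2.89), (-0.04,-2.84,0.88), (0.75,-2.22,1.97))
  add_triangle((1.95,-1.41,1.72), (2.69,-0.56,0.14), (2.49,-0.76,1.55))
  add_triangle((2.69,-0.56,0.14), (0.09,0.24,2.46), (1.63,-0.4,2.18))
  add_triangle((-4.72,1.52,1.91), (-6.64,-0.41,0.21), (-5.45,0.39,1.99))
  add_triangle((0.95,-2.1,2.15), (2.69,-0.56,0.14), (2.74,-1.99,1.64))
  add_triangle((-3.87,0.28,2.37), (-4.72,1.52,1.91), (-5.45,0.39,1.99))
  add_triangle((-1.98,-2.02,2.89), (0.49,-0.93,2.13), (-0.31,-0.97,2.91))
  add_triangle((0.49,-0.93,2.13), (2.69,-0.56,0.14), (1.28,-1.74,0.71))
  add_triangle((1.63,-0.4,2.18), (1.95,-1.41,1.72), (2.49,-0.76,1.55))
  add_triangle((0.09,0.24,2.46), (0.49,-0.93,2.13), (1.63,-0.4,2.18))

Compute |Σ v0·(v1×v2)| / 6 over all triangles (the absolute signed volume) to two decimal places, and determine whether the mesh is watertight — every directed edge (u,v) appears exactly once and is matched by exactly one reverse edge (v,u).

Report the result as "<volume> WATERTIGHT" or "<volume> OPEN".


88.98 OPEN

Per-triangle v0·(v1×v2)/6:
  t1: +0.7632
  t2: +6.3442
  t3: -3.0551
  t4: +2.9713
  t5: +0.6385
  t6: +2.8210
  t7: +2.0794
  t8: +3.8342
  t9: +1.2129
  t10: +1.0093
  t11: +1.0468
  t12: +9.5822
  t13: -0.3063
  t14: +0.4865
  t15: +0.1883
  t16: +4.6288
  t17: +0.7796
  t18: +1.8286
  t19: +1.3641
  t20: +0.5685
  t21: +0.5278
  t22: +1.4256
  t23: +1.1352
  t24: +0.6242
  t25: +3.2637
  t26: +1.0439
  t27: +1.6497
  t28: +0.4061
  t29: +1.5269
  t30: +0.6639
  t31: +11.4002
  t32: +0.6792
  t33: +3.0392
  t34: +13.2173
  t35: +3.1682
  t36: +2.0216
  t37: +0.4641
  t38: +0.3098
  t39: +2.2281
  t40: -0.0599
  t41: +1.0271
  t42: +0.5458
  t43: -1.1515
  t44: +0.4145
  t45: +0.6197
Σ = +88.9766 → |volume| = 88.98

Directed edges: 135 total; 3 unmatched, e.g. (-1.98,-2.02,2.89)→(0.95,-2.1,2.15) → open.


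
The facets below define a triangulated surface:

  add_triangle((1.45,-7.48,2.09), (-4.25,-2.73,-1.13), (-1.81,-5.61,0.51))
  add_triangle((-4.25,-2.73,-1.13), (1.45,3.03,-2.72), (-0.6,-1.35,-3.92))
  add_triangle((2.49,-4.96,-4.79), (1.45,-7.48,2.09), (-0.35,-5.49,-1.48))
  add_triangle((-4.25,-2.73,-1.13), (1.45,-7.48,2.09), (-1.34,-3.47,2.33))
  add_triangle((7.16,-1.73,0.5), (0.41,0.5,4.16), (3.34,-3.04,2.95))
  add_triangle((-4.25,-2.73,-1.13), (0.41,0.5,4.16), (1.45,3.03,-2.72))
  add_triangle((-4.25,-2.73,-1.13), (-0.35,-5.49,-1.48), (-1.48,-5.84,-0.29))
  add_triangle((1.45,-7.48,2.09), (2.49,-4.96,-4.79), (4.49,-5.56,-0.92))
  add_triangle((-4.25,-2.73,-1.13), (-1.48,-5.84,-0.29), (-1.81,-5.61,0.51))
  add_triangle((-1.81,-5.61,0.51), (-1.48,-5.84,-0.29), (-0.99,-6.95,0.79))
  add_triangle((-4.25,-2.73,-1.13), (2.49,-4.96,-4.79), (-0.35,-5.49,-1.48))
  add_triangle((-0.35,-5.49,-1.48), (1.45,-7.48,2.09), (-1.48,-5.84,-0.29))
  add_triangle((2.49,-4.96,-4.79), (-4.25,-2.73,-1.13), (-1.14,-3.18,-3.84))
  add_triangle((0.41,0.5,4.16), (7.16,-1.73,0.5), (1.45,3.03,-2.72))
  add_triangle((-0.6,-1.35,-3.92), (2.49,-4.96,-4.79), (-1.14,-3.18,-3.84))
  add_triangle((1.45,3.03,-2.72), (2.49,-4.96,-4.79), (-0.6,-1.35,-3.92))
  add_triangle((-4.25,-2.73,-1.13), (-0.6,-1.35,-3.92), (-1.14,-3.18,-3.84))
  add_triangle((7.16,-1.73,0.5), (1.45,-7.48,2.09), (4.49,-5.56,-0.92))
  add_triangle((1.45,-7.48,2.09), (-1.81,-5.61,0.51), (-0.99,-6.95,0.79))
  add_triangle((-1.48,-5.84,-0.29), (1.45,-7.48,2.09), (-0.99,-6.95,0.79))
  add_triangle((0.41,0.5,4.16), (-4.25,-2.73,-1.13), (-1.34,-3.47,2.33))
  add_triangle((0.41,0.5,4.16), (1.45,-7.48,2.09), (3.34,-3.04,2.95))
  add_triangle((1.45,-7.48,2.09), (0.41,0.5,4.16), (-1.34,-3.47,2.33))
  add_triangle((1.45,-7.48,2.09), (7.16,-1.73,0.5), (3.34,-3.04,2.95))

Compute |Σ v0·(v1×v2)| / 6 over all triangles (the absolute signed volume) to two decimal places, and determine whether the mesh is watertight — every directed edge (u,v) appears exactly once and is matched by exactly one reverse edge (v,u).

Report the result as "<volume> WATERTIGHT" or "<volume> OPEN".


229.47 OPEN

Per-triangle v0·(v1×v2)/6:
  t1: -0.5365
  t2: +7.7118
  t3: +16.6318
  t4: +12.8549
  t5: +12.9510
  t6: +6.5423
  t7: +5.1894
  t8: +21.5580
  t9: +3.1069
  t10: +1.0210
  t11: +13.8893
  t12: +6.4265
  t13: +6.9807
  t14: +18.6823
  t15: +5.1060
  t16: +12.3896
  t17: +4.1033
  t18: +21.1156
  t19: +1.0796
  t20: +1.8485
  t21: +7.9374
  t22: +13.4170
  t23: +11.6482
  t24: +17.8149
Σ = +229.4696 → |volume| = 229.47

Directed edges: 72 total; 4 unmatched, e.g. (2.49,-4.96,-4.79)→(4.49,-5.56,-0.92) → open.


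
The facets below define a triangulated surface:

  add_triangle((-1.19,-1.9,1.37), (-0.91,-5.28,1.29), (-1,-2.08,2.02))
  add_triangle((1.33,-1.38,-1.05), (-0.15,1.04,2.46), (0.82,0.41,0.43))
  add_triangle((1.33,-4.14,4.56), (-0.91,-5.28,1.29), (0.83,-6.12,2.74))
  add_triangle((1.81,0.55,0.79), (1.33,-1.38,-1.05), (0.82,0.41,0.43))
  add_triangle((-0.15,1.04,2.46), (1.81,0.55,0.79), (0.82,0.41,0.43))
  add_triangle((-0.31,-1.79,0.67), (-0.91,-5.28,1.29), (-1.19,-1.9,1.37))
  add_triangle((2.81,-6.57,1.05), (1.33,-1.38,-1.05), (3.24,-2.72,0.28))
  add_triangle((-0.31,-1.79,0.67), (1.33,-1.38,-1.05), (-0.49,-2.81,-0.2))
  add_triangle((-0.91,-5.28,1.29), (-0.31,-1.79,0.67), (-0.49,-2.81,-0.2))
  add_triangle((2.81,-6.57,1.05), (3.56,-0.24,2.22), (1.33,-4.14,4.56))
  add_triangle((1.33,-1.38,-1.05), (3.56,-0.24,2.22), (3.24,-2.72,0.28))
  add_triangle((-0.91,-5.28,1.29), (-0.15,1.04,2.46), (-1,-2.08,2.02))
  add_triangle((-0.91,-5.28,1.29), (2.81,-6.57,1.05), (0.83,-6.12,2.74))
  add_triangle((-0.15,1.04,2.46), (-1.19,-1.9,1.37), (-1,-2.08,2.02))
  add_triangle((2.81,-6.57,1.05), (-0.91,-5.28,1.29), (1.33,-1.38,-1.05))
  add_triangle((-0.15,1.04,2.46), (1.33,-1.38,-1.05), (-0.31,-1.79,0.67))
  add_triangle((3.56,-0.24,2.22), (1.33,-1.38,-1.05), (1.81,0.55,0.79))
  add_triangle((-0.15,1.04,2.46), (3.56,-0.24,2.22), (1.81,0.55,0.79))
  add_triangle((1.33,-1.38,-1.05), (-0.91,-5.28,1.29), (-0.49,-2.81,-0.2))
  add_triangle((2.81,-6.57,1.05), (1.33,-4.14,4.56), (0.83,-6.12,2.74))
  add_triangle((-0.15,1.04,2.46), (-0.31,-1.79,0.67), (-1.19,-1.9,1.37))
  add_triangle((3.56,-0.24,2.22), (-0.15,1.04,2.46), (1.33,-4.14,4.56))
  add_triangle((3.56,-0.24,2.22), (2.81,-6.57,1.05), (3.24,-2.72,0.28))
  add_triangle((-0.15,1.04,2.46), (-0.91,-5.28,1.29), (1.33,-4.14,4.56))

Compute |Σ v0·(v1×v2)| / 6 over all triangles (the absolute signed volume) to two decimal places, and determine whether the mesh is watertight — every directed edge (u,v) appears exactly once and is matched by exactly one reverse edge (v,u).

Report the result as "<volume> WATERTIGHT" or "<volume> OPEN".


Per-triangle v0·(v1×v2)/6:
  t1: +0.6362
  t2: -0.4432
  t3: +3.6471
  t4: +0.0403
  t5: +0.0989
  t6: -0.1754
  t7: +2.7638
  t8: -0.5875
  t9: +0.0023
  t10: +15.8111
  t11: +1.4570
  t12: +1.0942
  t13: +5.2392
  t14: +0.4397
  t15: +4.0464
  t16: -1.1794
  t17: +1.0087
  t18: +1.2252
  t19: +1.2301
  t20: +6.7802
  t21: -0.6670
  t22: +8.4163
  t23: +5.5466
  t24: +5.9089
Σ = +62.3398 → |volume| = 62.34

Directed edges: 72 total, each appears once with its reverse present → watertight.

62.34 WATERTIGHT
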